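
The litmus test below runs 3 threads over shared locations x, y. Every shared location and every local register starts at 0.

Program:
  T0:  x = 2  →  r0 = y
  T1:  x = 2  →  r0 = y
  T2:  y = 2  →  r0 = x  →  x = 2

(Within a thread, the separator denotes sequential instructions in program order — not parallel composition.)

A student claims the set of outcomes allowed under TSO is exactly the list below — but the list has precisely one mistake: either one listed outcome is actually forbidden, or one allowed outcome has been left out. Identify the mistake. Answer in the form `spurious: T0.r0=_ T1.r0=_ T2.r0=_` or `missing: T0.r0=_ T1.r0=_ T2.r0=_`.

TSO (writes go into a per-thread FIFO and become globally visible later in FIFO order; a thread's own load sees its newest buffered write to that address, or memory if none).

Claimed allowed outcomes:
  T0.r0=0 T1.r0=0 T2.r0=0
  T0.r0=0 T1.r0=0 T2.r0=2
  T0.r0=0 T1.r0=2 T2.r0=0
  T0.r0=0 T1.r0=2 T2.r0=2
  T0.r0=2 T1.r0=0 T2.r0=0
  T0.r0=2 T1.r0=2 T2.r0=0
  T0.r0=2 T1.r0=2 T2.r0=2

outcome vector order: (T0.r0,T1.r0,T2.r0)
[TSO] allowed = {<0 0 0>; <0 0 2>; <0 2 0>; <0 2 2>; <2 0 0>; <2 0 2>; <2 2 0>; <2 2 2>}
TSO∖claimed = {<2 0 2>}

missing: T0.r0=2 T1.r0=0 T2.r0=2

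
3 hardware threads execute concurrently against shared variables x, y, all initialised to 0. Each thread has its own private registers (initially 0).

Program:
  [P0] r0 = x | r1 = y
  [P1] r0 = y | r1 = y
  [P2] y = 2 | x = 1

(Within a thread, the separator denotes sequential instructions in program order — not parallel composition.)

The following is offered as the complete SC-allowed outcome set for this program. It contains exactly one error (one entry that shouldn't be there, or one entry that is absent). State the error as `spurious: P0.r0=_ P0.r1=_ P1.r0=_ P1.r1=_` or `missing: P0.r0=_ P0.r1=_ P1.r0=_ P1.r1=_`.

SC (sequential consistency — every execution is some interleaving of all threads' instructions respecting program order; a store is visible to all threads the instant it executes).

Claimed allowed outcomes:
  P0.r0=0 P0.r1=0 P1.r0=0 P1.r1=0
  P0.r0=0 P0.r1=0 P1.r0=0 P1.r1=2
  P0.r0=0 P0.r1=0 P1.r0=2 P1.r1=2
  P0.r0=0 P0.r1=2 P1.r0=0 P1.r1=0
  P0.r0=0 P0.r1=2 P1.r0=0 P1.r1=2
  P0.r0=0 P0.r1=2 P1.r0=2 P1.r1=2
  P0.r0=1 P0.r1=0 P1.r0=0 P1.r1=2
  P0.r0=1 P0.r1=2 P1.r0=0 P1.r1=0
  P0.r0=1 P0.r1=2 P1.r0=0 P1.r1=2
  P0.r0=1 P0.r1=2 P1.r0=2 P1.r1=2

outcome vector order: (P0.r0,P0.r1,P1.r0,P1.r1)
under SC → (0,0,0,0); (0,0,0,2); (0,0,2,2); (0,2,0,0); (0,2,0,2); (0,2,2,2); (1,2,0,0); (1,2,0,2); (1,2,2,2)
claimed∖SC = {(1,0,0,2)}

spurious: P0.r0=1 P0.r1=0 P1.r0=0 P1.r1=2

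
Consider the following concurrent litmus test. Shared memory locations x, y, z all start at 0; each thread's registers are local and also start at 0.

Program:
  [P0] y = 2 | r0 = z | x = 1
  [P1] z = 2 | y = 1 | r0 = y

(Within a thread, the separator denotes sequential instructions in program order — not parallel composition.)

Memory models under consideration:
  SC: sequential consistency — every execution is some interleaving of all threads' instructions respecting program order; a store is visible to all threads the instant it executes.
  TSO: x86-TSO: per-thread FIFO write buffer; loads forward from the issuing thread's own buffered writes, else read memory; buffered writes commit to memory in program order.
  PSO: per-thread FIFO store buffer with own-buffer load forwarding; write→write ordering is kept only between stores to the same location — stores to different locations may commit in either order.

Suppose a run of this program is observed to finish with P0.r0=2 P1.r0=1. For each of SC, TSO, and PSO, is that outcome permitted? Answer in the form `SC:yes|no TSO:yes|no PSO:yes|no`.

outcome vector order: (P0.r0,P1.r0)
[SC] allowed = {01; 21; 22}
[TSO] allowed = {01; 02; 21; 22}
[PSO] allowed = {01; 02; 21; 22}
target 21 ∈ {SC,TSO,PSO}

SC:yes TSO:yes PSO:yes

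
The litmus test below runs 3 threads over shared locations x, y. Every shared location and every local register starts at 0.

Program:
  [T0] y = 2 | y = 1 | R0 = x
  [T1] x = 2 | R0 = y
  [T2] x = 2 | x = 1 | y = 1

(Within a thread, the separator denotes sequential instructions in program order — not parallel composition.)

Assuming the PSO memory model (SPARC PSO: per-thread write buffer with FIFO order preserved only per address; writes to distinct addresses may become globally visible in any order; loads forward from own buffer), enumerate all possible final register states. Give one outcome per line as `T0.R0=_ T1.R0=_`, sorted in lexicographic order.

outcome vector order: (T0.R0,T1.R0)
|PSO outcomes| = 9

T0.R0=0 T1.R0=0
T0.R0=0 T1.R0=1
T0.R0=0 T1.R0=2
T0.R0=1 T1.R0=0
T0.R0=1 T1.R0=1
T0.R0=1 T1.R0=2
T0.R0=2 T1.R0=0
T0.R0=2 T1.R0=1
T0.R0=2 T1.R0=2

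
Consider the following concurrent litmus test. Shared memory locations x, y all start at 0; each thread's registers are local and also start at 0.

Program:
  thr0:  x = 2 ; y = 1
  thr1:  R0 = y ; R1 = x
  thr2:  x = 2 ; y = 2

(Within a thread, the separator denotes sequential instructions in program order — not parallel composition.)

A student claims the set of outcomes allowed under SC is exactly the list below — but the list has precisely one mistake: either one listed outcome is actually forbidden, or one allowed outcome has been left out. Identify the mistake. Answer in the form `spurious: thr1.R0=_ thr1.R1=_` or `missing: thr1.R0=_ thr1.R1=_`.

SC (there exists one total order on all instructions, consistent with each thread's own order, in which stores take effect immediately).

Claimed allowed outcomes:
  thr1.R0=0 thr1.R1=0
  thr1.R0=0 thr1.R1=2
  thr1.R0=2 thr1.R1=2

outcome vector order: (thr1.R0,thr1.R1)
SC: 4 outcomes — {<0 0>, <0 2>, <1 2>, <2 2>}
SC∖claimed = {<1 2>}

missing: thr1.R0=1 thr1.R1=2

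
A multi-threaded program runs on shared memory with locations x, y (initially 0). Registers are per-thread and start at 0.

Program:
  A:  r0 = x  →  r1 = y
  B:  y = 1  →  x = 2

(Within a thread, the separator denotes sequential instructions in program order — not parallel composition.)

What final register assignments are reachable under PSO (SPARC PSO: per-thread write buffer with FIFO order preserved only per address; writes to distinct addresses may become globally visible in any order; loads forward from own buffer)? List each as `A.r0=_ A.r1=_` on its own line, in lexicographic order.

A.r0=0 A.r1=0
A.r0=0 A.r1=1
A.r0=2 A.r1=0
A.r0=2 A.r1=1

outcome vector order: (A.r0,A.r1)
|PSO outcomes| = 4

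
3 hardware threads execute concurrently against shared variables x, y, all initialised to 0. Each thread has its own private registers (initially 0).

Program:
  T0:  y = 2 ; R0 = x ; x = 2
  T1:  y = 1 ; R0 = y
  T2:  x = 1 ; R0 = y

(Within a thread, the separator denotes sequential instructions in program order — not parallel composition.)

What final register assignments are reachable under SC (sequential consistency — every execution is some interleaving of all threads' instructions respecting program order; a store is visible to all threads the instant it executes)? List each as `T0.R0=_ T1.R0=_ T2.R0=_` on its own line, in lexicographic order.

outcome vector order: (T0.R0,T1.R0,T2.R0)
|SC outcomes| = 9

T0.R0=0 T1.R0=1 T2.R0=1
T0.R0=0 T1.R0=1 T2.R0=2
T0.R0=0 T1.R0=2 T2.R0=2
T0.R0=1 T1.R0=1 T2.R0=0
T0.R0=1 T1.R0=1 T2.R0=1
T0.R0=1 T1.R0=1 T2.R0=2
T0.R0=1 T1.R0=2 T2.R0=0
T0.R0=1 T1.R0=2 T2.R0=1
T0.R0=1 T1.R0=2 T2.R0=2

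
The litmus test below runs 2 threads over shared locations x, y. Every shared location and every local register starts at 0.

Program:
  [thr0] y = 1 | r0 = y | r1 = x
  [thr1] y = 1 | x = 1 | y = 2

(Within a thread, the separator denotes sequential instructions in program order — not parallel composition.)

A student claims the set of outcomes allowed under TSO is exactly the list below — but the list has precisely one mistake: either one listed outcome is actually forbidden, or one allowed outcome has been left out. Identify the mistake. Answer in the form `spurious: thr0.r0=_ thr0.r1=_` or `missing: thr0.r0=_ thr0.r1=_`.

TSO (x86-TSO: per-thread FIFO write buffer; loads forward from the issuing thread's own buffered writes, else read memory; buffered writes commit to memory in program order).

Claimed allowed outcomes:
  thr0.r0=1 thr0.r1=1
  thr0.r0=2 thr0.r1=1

outcome vector order: (thr0.r0,thr0.r1)
TSO: 3 outcomes — {(1,0) (1,1) (2,1)}
TSO∖claimed = {(1,0)}

missing: thr0.r0=1 thr0.r1=0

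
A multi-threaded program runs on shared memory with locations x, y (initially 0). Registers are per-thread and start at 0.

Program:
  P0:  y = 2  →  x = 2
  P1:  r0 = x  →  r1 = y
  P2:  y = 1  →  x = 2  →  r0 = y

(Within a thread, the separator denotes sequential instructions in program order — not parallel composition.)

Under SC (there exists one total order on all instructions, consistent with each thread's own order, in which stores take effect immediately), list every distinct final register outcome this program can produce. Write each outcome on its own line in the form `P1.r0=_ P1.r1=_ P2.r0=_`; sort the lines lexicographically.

P1.r0=0 P1.r1=0 P2.r0=1
P1.r0=0 P1.r1=0 P2.r0=2
P1.r0=0 P1.r1=1 P2.r0=1
P1.r0=0 P1.r1=1 P2.r0=2
P1.r0=0 P1.r1=2 P2.r0=1
P1.r0=0 P1.r1=2 P2.r0=2
P1.r0=2 P1.r1=1 P2.r0=1
P1.r0=2 P1.r1=1 P2.r0=2
P1.r0=2 P1.r1=2 P2.r0=1
P1.r0=2 P1.r1=2 P2.r0=2

outcome vector order: (P1.r0,P1.r1,P2.r0)
|SC outcomes| = 10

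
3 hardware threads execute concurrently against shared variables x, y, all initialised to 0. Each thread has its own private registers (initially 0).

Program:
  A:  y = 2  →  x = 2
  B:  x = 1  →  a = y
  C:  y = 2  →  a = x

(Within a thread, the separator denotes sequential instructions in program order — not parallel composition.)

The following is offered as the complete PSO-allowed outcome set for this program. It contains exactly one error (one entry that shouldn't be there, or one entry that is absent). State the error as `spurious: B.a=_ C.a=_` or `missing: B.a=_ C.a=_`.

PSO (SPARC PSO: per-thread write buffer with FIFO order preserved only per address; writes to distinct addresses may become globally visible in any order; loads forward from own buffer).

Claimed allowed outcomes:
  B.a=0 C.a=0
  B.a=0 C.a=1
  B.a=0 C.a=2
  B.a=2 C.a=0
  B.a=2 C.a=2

outcome vector order: (B.a,C.a)
PSO (6): <0 0>, <0 1>, <0 2>, <2 0>, <2 1>, <2 2>
PSO∖claimed = {<2 1>}

missing: B.a=2 C.a=1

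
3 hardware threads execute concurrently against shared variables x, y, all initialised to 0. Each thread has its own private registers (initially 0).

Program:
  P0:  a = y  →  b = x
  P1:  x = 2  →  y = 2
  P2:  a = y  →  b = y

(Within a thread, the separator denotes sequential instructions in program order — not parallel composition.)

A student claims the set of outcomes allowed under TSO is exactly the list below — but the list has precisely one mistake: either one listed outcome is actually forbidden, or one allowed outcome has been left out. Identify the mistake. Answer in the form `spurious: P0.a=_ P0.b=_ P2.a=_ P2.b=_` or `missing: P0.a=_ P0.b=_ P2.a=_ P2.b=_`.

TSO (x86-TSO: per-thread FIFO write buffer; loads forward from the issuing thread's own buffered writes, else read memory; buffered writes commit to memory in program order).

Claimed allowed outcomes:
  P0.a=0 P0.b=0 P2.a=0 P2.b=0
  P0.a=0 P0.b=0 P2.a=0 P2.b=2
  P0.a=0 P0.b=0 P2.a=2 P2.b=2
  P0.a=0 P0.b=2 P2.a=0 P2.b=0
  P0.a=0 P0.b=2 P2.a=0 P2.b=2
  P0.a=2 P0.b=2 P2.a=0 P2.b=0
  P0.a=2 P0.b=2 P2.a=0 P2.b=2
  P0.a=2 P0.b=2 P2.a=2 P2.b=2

outcome vector order: (P0.a,P0.b,P2.a,P2.b)
TSO (9): <0 0 0 0>, <0 0 0 2>, <0 0 2 2>, <0 2 0 0>, <0 2 0 2>, <0 2 2 2>, <2 2 0 0>, <2 2 0 2>, <2 2 2 2>
TSO∖claimed = {<0 2 2 2>}

missing: P0.a=0 P0.b=2 P2.a=2 P2.b=2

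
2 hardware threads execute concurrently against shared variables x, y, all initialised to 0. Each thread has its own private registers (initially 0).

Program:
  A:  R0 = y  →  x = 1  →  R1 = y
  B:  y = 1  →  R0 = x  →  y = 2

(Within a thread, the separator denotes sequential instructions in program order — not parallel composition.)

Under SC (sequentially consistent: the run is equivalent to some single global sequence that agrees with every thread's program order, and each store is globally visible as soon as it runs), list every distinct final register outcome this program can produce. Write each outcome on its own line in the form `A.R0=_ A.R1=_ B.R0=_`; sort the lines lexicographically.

outcome vector order: (A.R0,A.R1,B.R0)
|SC outcomes| = 10

A.R0=0 A.R1=0 B.R0=1
A.R0=0 A.R1=1 B.R0=0
A.R0=0 A.R1=1 B.R0=1
A.R0=0 A.R1=2 B.R0=0
A.R0=0 A.R1=2 B.R0=1
A.R0=1 A.R1=1 B.R0=0
A.R0=1 A.R1=1 B.R0=1
A.R0=1 A.R1=2 B.R0=0
A.R0=1 A.R1=2 B.R0=1
A.R0=2 A.R1=2 B.R0=0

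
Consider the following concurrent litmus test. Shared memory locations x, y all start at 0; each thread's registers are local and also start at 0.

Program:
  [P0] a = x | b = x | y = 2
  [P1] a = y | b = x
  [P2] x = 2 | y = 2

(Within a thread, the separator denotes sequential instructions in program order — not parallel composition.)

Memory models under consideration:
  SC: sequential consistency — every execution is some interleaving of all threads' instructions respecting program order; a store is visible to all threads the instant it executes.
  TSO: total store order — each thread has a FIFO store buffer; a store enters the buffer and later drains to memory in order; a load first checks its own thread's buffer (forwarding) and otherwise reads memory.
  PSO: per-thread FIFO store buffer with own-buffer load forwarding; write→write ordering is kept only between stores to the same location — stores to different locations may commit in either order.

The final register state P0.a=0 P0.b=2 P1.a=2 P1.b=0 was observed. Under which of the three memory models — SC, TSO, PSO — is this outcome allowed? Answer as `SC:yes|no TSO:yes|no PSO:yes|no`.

SC:no TSO:no PSO:yes

outcome vector order: (P0.a,P0.b,P1.a,P1.b)
under SC → (0,0,0,0) (0,0,0,2) (0,0,2,0) (0,0,2,2) (0,2,0,0) (0,2,0,2) (0,2,2,2) (2,2,0,0) (2,2,0,2) (2,2,2,2)
under TSO → (0,0,0,0) (0,0,0,2) (0,0,2,0) (0,0,2,2) (0,2,0,0) (0,2,0,2) (0,2,2,2) (2,2,0,0) (2,2,0,2) (2,2,2,2)
under PSO → (0,0,0,0) (0,0,0,2) (0,0,2,0) (0,0,2,2) (0,2,0,0) (0,2,0,2) (0,2,2,0) (0,2,2,2) (2,2,0,0) (2,2,0,2) (2,2,2,0) (2,2,2,2)
target (0,2,2,0) ∈ {PSO}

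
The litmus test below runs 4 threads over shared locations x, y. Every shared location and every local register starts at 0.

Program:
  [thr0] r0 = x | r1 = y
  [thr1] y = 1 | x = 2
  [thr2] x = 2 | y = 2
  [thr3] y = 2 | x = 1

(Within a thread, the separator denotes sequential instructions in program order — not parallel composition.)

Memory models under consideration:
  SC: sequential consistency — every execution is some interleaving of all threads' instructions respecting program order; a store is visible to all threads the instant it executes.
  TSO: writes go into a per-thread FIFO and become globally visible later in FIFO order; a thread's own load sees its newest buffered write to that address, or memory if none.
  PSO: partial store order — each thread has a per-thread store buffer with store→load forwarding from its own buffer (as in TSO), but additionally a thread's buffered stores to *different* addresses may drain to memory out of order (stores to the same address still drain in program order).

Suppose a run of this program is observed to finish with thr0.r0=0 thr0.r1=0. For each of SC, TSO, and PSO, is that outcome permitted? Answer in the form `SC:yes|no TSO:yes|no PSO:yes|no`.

outcome vector order: (thr0.r0,thr0.r1)
SC (8): <0 0>, <0 1>, <0 2>, <1 1>, <1 2>, <2 0>, <2 1>, <2 2>
TSO (8): <0 0>, <0 1>, <0 2>, <1 1>, <1 2>, <2 0>, <2 1>, <2 2>
PSO (9): <0 0>, <0 1>, <0 2>, <1 0>, <1 1>, <1 2>, <2 0>, <2 1>, <2 2>
target <0 0> ∈ {SC,TSO,PSO}

SC:yes TSO:yes PSO:yes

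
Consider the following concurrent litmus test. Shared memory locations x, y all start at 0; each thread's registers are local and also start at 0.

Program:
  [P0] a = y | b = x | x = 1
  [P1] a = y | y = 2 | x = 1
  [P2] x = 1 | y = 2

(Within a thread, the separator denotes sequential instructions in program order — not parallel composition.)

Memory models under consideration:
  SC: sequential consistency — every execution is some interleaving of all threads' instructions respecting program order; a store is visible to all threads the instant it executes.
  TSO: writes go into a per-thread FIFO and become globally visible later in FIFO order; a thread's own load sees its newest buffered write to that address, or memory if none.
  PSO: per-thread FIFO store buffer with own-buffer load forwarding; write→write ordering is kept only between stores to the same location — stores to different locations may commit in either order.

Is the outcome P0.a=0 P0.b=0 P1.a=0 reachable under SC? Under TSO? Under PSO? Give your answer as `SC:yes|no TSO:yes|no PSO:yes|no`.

SC:yes TSO:yes PSO:yes

outcome vector order: (P0.a,P0.b,P1.a)
[SC] allowed = {(0,0,0); (0,0,2); (0,1,0); (0,1,2); (2,0,0); (2,1,0); (2,1,2)}
[TSO] allowed = {(0,0,0); (0,0,2); (0,1,0); (0,1,2); (2,0,0); (2,1,0); (2,1,2)}
[PSO] allowed = {(0,0,0); (0,0,2); (0,1,0); (0,1,2); (2,0,0); (2,0,2); (2,1,0); (2,1,2)}
target (0,0,0) ∈ {SC,TSO,PSO}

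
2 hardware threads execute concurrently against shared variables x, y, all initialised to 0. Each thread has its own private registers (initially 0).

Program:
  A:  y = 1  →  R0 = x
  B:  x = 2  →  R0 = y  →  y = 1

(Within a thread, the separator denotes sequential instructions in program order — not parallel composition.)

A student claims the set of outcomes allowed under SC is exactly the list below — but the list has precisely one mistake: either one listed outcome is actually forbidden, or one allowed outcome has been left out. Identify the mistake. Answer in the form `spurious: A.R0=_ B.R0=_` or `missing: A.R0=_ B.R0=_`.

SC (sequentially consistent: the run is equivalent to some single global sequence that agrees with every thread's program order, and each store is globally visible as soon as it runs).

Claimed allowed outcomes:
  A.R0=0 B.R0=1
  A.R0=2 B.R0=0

missing: A.R0=2 B.R0=1

outcome vector order: (A.R0,B.R0)
[SC] allowed = {01, 20, 21}
SC∖claimed = {21}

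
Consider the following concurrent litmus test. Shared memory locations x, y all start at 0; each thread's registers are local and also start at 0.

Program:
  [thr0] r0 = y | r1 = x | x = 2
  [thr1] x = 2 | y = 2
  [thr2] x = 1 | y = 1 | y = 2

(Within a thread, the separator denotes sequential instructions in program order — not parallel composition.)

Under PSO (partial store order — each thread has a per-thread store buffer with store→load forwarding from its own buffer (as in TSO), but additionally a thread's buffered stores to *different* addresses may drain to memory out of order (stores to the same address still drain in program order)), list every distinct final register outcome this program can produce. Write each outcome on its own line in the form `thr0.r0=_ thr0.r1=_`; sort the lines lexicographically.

outcome vector order: (thr0.r0,thr0.r1)
|PSO outcomes| = 9

thr0.r0=0 thr0.r1=0
thr0.r0=0 thr0.r1=1
thr0.r0=0 thr0.r1=2
thr0.r0=1 thr0.r1=0
thr0.r0=1 thr0.r1=1
thr0.r0=1 thr0.r1=2
thr0.r0=2 thr0.r1=0
thr0.r0=2 thr0.r1=1
thr0.r0=2 thr0.r1=2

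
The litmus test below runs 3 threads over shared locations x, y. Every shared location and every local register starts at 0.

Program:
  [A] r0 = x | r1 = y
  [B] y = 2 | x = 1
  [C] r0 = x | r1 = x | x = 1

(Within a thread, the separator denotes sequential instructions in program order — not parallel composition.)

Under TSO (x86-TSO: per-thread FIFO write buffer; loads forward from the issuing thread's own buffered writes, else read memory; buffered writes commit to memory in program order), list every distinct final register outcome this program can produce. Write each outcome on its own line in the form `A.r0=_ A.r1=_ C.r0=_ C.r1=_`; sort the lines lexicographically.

A.r0=0 A.r1=0 C.r0=0 C.r1=0
A.r0=0 A.r1=0 C.r0=0 C.r1=1
A.r0=0 A.r1=0 C.r0=1 C.r1=1
A.r0=0 A.r1=2 C.r0=0 C.r1=0
A.r0=0 A.r1=2 C.r0=0 C.r1=1
A.r0=0 A.r1=2 C.r0=1 C.r1=1
A.r0=1 A.r1=0 C.r0=0 C.r1=0
A.r0=1 A.r1=2 C.r0=0 C.r1=0
A.r0=1 A.r1=2 C.r0=0 C.r1=1
A.r0=1 A.r1=2 C.r0=1 C.r1=1

outcome vector order: (A.r0,A.r1,C.r0,C.r1)
|TSO outcomes| = 10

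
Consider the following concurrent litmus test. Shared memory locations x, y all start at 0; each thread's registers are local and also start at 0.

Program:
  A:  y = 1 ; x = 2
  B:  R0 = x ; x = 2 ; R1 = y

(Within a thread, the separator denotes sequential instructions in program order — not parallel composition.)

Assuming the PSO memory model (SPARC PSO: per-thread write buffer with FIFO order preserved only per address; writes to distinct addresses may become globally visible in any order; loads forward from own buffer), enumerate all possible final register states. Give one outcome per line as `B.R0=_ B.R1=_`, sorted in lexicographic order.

B.R0=0 B.R1=0
B.R0=0 B.R1=1
B.R0=2 B.R1=0
B.R0=2 B.R1=1

outcome vector order: (B.R0,B.R1)
|PSO outcomes| = 4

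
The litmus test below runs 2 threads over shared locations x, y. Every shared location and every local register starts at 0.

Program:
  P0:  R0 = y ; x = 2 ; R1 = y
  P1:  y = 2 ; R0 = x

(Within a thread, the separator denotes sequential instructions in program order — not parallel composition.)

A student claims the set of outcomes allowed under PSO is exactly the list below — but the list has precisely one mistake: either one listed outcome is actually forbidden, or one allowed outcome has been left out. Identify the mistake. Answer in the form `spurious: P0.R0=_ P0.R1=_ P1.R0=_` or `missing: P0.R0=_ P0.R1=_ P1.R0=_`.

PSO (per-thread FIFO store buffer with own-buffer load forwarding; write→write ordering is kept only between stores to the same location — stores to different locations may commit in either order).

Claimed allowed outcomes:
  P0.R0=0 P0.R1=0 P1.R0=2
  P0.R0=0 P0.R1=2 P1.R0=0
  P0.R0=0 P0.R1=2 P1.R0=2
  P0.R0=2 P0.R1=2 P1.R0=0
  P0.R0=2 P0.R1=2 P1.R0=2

outcome vector order: (P0.R0,P0.R1,P1.R0)
PSO: 6 outcomes — {(0,0,0) (0,0,2) (0,2,0) (0,2,2) (2,2,0) (2,2,2)}
PSO∖claimed = {(0,0,0)}

missing: P0.R0=0 P0.R1=0 P1.R0=0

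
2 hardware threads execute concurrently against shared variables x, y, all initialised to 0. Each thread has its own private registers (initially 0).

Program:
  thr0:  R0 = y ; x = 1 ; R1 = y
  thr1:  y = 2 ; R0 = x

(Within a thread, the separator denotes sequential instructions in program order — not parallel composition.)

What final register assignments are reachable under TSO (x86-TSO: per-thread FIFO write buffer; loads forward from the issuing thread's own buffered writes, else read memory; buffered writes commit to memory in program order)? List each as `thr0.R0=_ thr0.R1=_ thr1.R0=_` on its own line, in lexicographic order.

outcome vector order: (thr0.R0,thr0.R1,thr1.R0)
|TSO outcomes| = 6

thr0.R0=0 thr0.R1=0 thr1.R0=0
thr0.R0=0 thr0.R1=0 thr1.R0=1
thr0.R0=0 thr0.R1=2 thr1.R0=0
thr0.R0=0 thr0.R1=2 thr1.R0=1
thr0.R0=2 thr0.R1=2 thr1.R0=0
thr0.R0=2 thr0.R1=2 thr1.R0=1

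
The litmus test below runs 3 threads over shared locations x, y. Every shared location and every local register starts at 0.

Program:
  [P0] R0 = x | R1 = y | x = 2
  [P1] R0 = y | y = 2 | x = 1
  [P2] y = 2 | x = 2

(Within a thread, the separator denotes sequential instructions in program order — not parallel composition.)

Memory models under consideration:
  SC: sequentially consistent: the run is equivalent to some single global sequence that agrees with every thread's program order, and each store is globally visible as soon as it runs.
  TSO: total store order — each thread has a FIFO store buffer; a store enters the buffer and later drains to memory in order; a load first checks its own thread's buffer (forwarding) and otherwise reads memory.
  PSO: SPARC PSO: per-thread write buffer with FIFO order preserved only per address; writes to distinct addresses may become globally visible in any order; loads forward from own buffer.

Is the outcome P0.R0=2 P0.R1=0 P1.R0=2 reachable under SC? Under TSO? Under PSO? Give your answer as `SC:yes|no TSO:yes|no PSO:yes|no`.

outcome vector order: (P0.R0,P0.R1,P1.R0)
[SC] allowed = {000, 002, 020, 022, 120, 122, 220, 222}
[TSO] allowed = {000, 002, 020, 022, 120, 122, 220, 222}
[PSO] allowed = {000, 002, 020, 022, 100, 120, 122, 200, 202, 220, 222}
target 202 ∈ {PSO}

SC:no TSO:no PSO:yes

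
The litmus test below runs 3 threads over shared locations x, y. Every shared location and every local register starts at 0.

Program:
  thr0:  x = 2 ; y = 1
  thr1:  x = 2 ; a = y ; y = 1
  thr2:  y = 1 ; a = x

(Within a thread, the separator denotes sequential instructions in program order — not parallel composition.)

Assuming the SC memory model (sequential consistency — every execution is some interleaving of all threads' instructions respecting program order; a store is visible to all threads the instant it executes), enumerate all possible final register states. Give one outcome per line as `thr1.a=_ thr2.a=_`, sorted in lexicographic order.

thr1.a=0 thr2.a=2
thr1.a=1 thr2.a=0
thr1.a=1 thr2.a=2

outcome vector order: (thr1.a,thr2.a)
|SC outcomes| = 3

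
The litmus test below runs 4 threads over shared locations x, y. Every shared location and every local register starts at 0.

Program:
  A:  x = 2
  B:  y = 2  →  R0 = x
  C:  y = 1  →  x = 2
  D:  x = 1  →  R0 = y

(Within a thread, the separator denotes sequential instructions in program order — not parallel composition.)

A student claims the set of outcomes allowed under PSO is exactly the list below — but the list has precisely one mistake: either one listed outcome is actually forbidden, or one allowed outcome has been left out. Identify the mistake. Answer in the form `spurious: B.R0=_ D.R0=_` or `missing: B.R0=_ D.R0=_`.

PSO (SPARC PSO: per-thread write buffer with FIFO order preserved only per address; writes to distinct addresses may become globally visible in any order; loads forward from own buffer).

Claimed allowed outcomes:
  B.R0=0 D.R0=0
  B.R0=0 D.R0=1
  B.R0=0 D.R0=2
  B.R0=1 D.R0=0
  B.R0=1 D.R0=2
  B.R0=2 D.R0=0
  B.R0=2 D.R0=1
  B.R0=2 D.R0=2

missing: B.R0=1 D.R0=1

outcome vector order: (B.R0,D.R0)
PSO (9): 00; 01; 02; 10; 11; 12; 20; 21; 22
PSO∖claimed = {11}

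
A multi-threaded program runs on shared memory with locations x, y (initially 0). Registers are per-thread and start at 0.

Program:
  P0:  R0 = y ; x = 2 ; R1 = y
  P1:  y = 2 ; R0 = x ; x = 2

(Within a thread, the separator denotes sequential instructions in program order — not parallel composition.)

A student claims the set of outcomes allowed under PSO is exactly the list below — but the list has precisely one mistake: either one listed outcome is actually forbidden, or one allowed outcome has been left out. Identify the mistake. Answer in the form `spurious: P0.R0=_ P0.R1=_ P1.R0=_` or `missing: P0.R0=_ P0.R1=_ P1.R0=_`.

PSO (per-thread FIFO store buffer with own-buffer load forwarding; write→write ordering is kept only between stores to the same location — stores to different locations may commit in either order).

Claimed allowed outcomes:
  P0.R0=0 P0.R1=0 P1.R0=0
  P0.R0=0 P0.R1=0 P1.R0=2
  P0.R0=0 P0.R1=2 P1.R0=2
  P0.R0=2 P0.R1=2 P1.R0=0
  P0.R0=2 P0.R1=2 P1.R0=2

missing: P0.R0=0 P0.R1=2 P1.R0=0

outcome vector order: (P0.R0,P0.R1,P1.R0)
under PSO → 0/0/0; 0/0/2; 0/2/0; 0/2/2; 2/2/0; 2/2/2
PSO∖claimed = {0/2/0}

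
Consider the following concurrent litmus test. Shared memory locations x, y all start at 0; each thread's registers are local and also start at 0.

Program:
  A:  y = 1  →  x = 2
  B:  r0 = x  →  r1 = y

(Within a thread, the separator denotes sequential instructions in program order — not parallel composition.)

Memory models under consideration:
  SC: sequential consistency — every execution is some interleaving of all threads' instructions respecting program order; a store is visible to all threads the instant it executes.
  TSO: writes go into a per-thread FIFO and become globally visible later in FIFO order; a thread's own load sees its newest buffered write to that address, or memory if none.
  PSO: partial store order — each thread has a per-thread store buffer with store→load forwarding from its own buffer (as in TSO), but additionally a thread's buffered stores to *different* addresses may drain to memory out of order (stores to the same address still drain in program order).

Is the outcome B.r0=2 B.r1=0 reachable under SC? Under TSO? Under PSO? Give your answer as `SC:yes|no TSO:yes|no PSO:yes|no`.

SC:no TSO:no PSO:yes

outcome vector order: (B.r0,B.r1)
[SC] allowed = {<0 0>, <0 1>, <2 1>}
[TSO] allowed = {<0 0>, <0 1>, <2 1>}
[PSO] allowed = {<0 0>, <0 1>, <2 0>, <2 1>}
target <2 0> ∈ {PSO}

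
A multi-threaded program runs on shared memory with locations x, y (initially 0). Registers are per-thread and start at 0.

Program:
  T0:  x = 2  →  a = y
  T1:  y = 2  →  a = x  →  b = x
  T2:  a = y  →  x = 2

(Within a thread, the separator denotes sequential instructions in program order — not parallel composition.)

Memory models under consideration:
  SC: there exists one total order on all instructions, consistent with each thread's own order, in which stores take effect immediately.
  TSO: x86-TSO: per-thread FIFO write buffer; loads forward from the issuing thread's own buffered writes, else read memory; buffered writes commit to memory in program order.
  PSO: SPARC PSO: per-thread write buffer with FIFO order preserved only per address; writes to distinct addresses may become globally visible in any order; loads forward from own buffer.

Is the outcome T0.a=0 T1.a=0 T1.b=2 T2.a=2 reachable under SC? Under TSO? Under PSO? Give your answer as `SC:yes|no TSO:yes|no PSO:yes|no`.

SC:no TSO:yes PSO:yes

outcome vector order: (T0.a,T1.a,T1.b,T2.a)
under SC → (0,2,2,0); (0,2,2,2); (2,0,0,0); (2,0,0,2); (2,0,2,0); (2,0,2,2); (2,2,2,0); (2,2,2,2)
under TSO → (0,0,0,0); (0,0,0,2); (0,0,2,0); (0,0,2,2); (0,2,2,0); (0,2,2,2); (2,0,0,0); (2,0,0,2); (2,0,2,0); (2,0,2,2); (2,2,2,0); (2,2,2,2)
under PSO → (0,0,0,0); (0,0,0,2); (0,0,2,0); (0,0,2,2); (0,2,2,0); (0,2,2,2); (2,0,0,0); (2,0,0,2); (2,0,2,0); (2,0,2,2); (2,2,2,0); (2,2,2,2)
target (0,0,2,2) ∈ {TSO,PSO}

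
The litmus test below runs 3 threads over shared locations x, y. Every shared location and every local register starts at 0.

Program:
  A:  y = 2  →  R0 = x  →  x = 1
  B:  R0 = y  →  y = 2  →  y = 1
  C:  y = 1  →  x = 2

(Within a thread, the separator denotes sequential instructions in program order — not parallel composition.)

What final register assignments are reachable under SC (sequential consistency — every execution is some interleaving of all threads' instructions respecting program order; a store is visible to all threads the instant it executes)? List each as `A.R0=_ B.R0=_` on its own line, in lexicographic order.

outcome vector order: (A.R0,B.R0)
|SC outcomes| = 6

A.R0=0 B.R0=0
A.R0=0 B.R0=1
A.R0=0 B.R0=2
A.R0=2 B.R0=0
A.R0=2 B.R0=1
A.R0=2 B.R0=2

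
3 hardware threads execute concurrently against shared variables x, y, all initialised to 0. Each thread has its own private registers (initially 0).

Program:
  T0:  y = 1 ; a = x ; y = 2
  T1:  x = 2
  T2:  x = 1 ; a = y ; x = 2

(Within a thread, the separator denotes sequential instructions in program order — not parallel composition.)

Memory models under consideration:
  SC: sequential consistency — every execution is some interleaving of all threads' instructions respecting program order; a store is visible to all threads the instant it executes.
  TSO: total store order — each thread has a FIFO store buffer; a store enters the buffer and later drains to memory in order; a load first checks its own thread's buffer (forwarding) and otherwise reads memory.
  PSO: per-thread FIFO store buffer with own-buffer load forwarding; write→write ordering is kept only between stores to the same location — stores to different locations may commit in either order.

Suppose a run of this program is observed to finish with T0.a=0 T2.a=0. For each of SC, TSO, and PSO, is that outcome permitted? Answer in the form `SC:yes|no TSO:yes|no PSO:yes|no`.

outcome vector order: (T0.a,T2.a)
SC (8): 01 02 10 11 12 20 21 22
TSO (9): 00 01 02 10 11 12 20 21 22
PSO (9): 00 01 02 10 11 12 20 21 22
target 00 ∈ {TSO,PSO}

SC:no TSO:yes PSO:yes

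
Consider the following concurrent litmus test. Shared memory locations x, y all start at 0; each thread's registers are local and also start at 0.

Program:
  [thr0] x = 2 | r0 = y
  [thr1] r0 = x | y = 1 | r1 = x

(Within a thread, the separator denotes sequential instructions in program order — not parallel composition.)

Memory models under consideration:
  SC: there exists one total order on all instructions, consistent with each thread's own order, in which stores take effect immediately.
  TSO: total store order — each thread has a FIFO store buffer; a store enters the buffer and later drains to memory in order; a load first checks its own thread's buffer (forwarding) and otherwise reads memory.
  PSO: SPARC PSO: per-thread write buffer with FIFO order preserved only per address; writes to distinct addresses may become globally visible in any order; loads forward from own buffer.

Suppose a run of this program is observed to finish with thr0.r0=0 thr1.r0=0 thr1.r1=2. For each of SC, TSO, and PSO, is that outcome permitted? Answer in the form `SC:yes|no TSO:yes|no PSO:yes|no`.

SC:yes TSO:yes PSO:yes

outcome vector order: (thr0.r0,thr1.r0,thr1.r1)
under SC → 0/0/2; 0/2/2; 1/0/0; 1/0/2; 1/2/2
under TSO → 0/0/0; 0/0/2; 0/2/2; 1/0/0; 1/0/2; 1/2/2
under PSO → 0/0/0; 0/0/2; 0/2/2; 1/0/0; 1/0/2; 1/2/2
target 0/0/2 ∈ {SC,TSO,PSO}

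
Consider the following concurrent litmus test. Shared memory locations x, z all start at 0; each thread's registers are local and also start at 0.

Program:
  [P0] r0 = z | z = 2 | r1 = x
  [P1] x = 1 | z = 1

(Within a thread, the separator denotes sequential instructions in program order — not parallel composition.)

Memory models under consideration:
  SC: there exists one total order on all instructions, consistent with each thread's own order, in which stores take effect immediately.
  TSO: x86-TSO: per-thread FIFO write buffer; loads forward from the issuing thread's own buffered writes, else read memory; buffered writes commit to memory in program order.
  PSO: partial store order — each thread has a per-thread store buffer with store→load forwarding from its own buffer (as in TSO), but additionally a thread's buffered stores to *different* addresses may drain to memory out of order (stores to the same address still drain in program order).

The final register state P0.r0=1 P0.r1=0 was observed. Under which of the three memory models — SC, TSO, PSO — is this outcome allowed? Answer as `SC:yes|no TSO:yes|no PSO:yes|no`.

SC:no TSO:no PSO:yes

outcome vector order: (P0.r0,P0.r1)
SC (3): 00 01 11
TSO (3): 00 01 11
PSO (4): 00 01 10 11
target 10 ∈ {PSO}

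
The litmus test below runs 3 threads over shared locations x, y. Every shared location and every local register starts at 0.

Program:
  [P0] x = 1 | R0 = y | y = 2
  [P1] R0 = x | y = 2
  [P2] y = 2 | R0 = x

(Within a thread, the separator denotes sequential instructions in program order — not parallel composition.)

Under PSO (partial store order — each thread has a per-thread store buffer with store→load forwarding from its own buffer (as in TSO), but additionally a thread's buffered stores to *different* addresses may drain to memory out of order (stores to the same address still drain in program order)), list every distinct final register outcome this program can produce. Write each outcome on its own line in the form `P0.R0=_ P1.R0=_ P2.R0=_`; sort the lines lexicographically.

P0.R0=0 P1.R0=0 P2.R0=0
P0.R0=0 P1.R0=0 P2.R0=1
P0.R0=0 P1.R0=1 P2.R0=0
P0.R0=0 P1.R0=1 P2.R0=1
P0.R0=2 P1.R0=0 P2.R0=0
P0.R0=2 P1.R0=0 P2.R0=1
P0.R0=2 P1.R0=1 P2.R0=0
P0.R0=2 P1.R0=1 P2.R0=1

outcome vector order: (P0.R0,P1.R0,P2.R0)
|PSO outcomes| = 8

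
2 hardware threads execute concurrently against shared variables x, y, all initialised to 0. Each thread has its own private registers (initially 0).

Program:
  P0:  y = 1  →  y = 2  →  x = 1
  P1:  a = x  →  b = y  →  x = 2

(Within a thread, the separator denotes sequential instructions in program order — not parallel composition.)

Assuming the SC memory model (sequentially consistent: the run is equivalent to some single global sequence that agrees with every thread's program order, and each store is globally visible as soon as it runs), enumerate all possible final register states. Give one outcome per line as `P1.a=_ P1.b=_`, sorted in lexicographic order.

P1.a=0 P1.b=0
P1.a=0 P1.b=1
P1.a=0 P1.b=2
P1.a=1 P1.b=2

outcome vector order: (P1.a,P1.b)
|SC outcomes| = 4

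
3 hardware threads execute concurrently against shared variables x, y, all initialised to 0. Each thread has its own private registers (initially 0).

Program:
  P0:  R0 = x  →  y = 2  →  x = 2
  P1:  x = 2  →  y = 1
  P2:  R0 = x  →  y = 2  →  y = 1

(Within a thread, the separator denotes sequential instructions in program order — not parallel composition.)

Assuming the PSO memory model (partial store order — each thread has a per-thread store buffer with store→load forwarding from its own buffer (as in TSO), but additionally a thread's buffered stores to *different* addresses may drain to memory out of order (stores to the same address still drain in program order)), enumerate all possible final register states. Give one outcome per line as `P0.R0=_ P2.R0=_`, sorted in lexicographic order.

outcome vector order: (P0.R0,P2.R0)
|PSO outcomes| = 4

P0.R0=0 P2.R0=0
P0.R0=0 P2.R0=2
P0.R0=2 P2.R0=0
P0.R0=2 P2.R0=2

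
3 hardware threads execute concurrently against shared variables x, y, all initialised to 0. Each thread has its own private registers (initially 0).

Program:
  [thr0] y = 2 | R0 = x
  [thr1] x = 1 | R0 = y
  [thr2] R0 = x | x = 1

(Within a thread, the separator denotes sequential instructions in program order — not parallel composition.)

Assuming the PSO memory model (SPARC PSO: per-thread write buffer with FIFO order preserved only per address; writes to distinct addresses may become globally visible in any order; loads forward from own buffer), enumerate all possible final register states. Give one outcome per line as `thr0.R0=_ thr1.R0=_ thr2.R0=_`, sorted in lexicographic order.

thr0.R0=0 thr1.R0=0 thr2.R0=0
thr0.R0=0 thr1.R0=0 thr2.R0=1
thr0.R0=0 thr1.R0=2 thr2.R0=0
thr0.R0=0 thr1.R0=2 thr2.R0=1
thr0.R0=1 thr1.R0=0 thr2.R0=0
thr0.R0=1 thr1.R0=0 thr2.R0=1
thr0.R0=1 thr1.R0=2 thr2.R0=0
thr0.R0=1 thr1.R0=2 thr2.R0=1

outcome vector order: (thr0.R0,thr1.R0,thr2.R0)
|PSO outcomes| = 8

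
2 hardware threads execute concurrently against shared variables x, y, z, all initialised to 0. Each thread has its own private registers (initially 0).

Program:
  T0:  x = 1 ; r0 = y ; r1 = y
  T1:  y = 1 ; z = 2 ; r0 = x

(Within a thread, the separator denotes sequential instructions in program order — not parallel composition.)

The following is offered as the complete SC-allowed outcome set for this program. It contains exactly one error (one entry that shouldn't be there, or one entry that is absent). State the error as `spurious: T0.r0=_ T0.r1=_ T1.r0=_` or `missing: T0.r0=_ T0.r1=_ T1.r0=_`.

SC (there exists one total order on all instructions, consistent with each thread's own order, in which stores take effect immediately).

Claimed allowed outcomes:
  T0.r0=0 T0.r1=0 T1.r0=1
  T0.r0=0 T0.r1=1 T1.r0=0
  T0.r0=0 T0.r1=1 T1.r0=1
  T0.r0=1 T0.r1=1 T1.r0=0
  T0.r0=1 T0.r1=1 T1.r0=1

spurious: T0.r0=0 T0.r1=1 T1.r0=0

outcome vector order: (T0.r0,T0.r1,T1.r0)
[SC] allowed = {0/0/1 0/1/1 1/1/0 1/1/1}
claimed∖SC = {0/1/0}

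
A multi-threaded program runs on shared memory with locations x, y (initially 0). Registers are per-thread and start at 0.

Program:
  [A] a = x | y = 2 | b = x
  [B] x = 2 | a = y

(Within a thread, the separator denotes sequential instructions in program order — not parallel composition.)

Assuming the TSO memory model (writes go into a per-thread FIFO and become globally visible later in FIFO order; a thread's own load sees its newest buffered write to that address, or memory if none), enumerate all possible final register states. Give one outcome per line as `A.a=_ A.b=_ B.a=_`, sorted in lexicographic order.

outcome vector order: (A.a,A.b,B.a)
|TSO outcomes| = 6

A.a=0 A.b=0 B.a=0
A.a=0 A.b=0 B.a=2
A.a=0 A.b=2 B.a=0
A.a=0 A.b=2 B.a=2
A.a=2 A.b=2 B.a=0
A.a=2 A.b=2 B.a=2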